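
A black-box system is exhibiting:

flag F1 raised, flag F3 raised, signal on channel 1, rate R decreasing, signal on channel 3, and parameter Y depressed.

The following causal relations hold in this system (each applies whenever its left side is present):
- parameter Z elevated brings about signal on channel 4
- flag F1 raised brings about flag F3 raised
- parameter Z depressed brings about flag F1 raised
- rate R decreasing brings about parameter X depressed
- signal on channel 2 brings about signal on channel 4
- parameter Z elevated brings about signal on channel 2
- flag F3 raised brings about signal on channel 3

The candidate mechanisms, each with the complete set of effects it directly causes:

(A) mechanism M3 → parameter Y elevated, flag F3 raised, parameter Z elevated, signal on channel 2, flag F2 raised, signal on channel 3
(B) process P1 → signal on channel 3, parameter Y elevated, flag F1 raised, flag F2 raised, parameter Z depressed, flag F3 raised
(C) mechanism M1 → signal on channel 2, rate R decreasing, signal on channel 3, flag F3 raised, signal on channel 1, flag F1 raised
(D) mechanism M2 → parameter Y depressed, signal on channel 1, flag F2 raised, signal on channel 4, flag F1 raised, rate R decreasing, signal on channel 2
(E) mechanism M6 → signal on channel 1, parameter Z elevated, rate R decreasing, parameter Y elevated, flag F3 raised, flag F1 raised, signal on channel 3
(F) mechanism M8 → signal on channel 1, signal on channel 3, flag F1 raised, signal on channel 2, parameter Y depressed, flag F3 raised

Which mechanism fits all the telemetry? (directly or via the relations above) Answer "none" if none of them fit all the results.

Checking each candidate against the observations:
(A) mechanism M3 — flag F1 raised -; flag F3 raised +; signal on channel 1 -; rate R decreasing -; signal on channel 3 +; parameter Y depressed -
(B) process P1 — flag F1 raised +; flag F3 raised +; signal on channel 1 -; rate R decreasing -; signal on channel 3 +; parameter Y depressed -
(C) mechanism M1 — does not account for parameter Y depressed
(D) mechanism M2 — accounts for every observation (flag F3 raised through flag F1 raised → flag F3 raised)
(E) mechanism M6 — flag F1 raised +; flag F3 raised +; signal on channel 1 +; rate R decreasing +; signal on channel 3 +; parameter Y depressed -
(F) mechanism M8 — does not account for rate R decreasing
(D) alone accounts for all the evidence.

D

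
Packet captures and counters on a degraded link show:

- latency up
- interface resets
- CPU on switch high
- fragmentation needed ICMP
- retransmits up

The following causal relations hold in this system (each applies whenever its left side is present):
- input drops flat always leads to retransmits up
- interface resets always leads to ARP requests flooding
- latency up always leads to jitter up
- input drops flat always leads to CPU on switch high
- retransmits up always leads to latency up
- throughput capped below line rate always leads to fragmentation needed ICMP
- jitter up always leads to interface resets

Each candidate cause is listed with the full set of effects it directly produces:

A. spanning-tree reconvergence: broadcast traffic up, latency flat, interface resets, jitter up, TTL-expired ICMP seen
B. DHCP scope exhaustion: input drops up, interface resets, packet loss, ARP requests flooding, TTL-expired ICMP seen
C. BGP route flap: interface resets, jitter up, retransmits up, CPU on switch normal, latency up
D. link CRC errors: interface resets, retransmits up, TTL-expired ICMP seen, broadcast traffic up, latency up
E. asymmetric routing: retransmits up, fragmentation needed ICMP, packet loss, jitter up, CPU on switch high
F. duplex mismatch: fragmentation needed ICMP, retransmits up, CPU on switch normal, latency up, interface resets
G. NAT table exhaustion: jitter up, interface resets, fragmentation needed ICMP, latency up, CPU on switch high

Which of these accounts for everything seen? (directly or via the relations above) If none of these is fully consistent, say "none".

Testing each hypothesis:
(A) spanning-tree reconvergence — latency up NO; interface resets yes; CPU on switch high NO; fragmentation needed ICMP NO; retransmits up NO
(B) DHCP scope exhaustion — latency up NO; interface resets yes; CPU on switch high NO; fragmentation needed ICMP NO; retransmits up NO
(C) BGP route flap — fails on CPU on switch high, fragmentation needed ICMP (predicts CPU on switch normal, not CPU on switch high)
(D) link CRC errors — does not account for CPU on switch high, fragmentation needed ICMP
(E) asymmetric routing — accounts for every observation (latency up via retransmits up → latency up)
(F) duplex mismatch — fails on CPU on switch high (predicts CPU on switch normal, not CPU on switch high)
(G) NAT table exhaustion — latency up yes; interface resets yes; CPU on switch high yes; fragmentation needed ICMP yes; retransmits up NO
(E) alone accounts for all the evidence.

E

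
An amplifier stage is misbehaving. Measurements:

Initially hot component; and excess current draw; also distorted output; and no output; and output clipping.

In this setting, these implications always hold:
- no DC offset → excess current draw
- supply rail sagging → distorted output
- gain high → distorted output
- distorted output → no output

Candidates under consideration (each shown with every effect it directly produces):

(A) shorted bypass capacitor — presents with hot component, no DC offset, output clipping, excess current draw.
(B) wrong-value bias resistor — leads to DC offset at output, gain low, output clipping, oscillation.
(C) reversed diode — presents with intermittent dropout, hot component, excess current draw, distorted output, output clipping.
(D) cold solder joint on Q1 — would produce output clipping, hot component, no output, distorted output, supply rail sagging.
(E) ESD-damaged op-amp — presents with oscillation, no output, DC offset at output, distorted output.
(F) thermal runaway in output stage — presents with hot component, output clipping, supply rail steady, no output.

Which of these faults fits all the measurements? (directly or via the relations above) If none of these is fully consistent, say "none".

C

Testing each hypothesis:
(A) shorted bypass capacitor — does not account for distorted output, no output
(B) wrong-value bias resistor — does not account for hot component, excess current draw, distorted output, no output
(C) reversed diode — hot component yes; excess current draw yes; distorted output yes; no output yes (via distorted output → no output); output clipping yes
(D) cold solder joint on Q1 — does not account for excess current draw
(E) ESD-damaged op-amp — hot component NO; excess current draw NO; distorted output yes; no output yes; output clipping NO
(F) thermal runaway in output stage — does not account for excess current draw, distorted output
Only (C) is consistent with every observation.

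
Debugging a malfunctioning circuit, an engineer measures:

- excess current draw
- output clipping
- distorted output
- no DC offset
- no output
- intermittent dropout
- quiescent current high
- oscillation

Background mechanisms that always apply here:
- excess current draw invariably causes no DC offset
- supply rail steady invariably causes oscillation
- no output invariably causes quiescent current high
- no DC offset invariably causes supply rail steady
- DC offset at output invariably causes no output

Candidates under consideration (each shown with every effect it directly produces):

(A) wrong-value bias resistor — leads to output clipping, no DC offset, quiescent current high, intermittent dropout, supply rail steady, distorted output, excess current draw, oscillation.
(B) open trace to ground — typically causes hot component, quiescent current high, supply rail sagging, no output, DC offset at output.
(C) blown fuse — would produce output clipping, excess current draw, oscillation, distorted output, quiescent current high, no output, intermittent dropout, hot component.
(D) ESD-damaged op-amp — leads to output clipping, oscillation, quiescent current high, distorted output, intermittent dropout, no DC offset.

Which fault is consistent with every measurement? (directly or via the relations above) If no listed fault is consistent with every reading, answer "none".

C

Per-candidate check:
(A) wrong-value bias resistor — does not account for no output
(B) open trace to ground — fails on excess current draw, output clipping, distorted output, no DC offset, intermittent dropout, oscillation (predicts DC offset at output, not no DC offset)
(C) blown fuse — accounts for every observation (no DC offset by excess current draw → no DC offset)
(D) ESD-damaged op-amp — does not account for excess current draw, no output
(C) is the only candidate with no mismatches.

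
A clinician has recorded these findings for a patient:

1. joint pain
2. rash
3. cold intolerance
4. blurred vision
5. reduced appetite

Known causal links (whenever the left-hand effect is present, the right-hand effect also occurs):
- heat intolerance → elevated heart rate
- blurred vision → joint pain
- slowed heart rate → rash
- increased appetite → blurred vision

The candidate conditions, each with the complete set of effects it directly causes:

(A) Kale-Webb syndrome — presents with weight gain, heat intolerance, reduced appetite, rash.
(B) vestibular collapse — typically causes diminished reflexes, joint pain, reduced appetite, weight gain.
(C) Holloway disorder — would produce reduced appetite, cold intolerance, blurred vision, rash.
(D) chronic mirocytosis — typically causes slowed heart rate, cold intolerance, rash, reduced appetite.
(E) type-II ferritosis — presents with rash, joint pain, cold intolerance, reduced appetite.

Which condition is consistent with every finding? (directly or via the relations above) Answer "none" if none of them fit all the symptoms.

Testing each hypothesis:
(A) Kale-Webb syndrome — fails on joint pain, cold intolerance, blurred vision (predicts heat intolerance, not cold intolerance)
(B) vestibular collapse — does not account for rash, cold intolerance, blurred vision
(C) Holloway disorder — joint pain ✓ (through blurred vision → joint pain); rash ✓; cold intolerance ✓; blurred vision ✓; reduced appetite ✓
(D) chronic mirocytosis — does not account for joint pain, blurred vision
(E) type-II ferritosis — joint pain ✓; rash ✓; cold intolerance ✓; blurred vision ✗; reduced appetite ✓
Only (C) is consistent with every observation.

C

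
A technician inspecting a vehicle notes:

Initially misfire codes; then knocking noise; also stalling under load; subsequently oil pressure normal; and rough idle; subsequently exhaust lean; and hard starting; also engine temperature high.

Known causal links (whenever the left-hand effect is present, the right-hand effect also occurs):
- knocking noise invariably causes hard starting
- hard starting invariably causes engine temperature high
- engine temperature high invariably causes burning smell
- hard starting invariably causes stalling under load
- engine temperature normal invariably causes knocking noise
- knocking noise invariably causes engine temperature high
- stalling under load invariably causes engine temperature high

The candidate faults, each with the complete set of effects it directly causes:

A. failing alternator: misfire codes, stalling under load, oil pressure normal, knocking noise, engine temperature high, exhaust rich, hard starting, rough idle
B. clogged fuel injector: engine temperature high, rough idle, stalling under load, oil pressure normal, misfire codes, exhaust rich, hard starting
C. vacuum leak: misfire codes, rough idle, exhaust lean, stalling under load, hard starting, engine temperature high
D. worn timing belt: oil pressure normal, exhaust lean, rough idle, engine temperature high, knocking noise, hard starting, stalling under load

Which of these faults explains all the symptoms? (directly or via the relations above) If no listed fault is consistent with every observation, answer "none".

For each candidate, compare predicted effects to what was observed:
(A) failing alternator — misfire codes +; knocking noise +; stalling under load +; oil pressure normal +; rough idle +; exhaust lean -; hard starting +; engine temperature high +
(B) clogged fuel injector — fails on knocking noise, exhaust lean (predicts exhaust rich, not exhaust lean)
(C) vacuum leak — misfire codes +; knocking noise -; stalling under load +; oil pressure normal -; rough idle +; exhaust lean +; hard starting +; engine temperature high +
(D) worn timing belt — misfire codes -; knocking noise +; stalling under load +; oil pressure normal +; rough idle +; exhaust lean +; hard starting +; engine temperature high +
None of the listed candidates fits everything.

none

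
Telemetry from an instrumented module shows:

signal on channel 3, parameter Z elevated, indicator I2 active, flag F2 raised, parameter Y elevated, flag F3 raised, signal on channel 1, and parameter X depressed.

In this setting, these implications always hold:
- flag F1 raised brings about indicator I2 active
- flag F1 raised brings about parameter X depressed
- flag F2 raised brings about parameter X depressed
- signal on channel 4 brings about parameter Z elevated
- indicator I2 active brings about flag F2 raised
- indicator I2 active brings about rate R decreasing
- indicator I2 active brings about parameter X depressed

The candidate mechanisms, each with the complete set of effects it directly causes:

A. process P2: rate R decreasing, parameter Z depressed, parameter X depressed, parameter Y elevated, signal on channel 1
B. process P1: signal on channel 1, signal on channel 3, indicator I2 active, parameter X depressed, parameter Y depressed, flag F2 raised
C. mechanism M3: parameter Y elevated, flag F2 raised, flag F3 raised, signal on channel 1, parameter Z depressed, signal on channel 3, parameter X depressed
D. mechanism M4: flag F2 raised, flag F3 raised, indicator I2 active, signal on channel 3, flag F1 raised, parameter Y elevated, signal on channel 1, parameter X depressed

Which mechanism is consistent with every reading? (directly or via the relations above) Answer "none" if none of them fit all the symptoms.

none

Per-candidate check:
(A) process P2 — fails on signal on channel 3, parameter Z elevated, indicator I2 active, flag F2 raised, flag F3 raised (predicts parameter Z depressed, not parameter Z elevated)
(B) process P1 — fails on parameter Z elevated, parameter Y elevated, flag F3 raised (predicts parameter Y depressed, not parameter Y elevated)
(C) mechanism M3 — fails on parameter Z elevated, indicator I2 active (predicts parameter Z depressed, not parameter Z elevated)
(D) mechanism M4 — does not account for parameter Z elevated
None of the listed candidates fits everything.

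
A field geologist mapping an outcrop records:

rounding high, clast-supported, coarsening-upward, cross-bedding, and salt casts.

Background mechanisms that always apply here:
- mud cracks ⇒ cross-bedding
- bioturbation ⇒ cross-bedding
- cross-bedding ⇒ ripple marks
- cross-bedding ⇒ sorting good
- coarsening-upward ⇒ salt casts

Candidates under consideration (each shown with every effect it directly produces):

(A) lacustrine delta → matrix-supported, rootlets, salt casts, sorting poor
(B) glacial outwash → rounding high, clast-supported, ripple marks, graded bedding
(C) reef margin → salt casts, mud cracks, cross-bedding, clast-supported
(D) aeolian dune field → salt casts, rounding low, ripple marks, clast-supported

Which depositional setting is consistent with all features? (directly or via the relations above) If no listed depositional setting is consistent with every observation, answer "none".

none

For each candidate, compare predicted effects to what was observed:
(A) lacustrine delta — rounding high miss; clast-supported miss; coarsening-upward miss; cross-bedding miss; salt casts match
(B) glacial outwash — rounding high match; clast-supported match; coarsening-upward miss; cross-bedding miss; salt casts miss
(C) reef margin — rounding high miss; clast-supported match; coarsening-upward miss; cross-bedding match; salt casts match
(D) aeolian dune field — fails on rounding high, coarsening-upward, cross-bedding (predicts rounding low, not rounding high)
None of the listed candidates fits everything.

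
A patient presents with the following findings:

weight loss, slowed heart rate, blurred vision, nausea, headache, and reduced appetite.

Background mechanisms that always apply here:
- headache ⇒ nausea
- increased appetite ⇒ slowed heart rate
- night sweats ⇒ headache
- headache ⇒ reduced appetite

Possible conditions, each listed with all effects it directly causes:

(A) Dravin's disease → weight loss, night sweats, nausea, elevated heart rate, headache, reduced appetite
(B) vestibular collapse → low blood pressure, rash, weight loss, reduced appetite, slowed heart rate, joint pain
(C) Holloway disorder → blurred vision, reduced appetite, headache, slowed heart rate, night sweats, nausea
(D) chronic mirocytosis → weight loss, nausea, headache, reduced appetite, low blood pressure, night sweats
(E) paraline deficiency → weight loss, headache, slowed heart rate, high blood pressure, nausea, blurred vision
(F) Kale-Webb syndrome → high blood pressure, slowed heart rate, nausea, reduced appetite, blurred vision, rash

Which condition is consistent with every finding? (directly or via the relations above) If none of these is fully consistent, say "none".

E

Per-candidate check:
(A) Dravin's disease — fails on slowed heart rate, blurred vision (predicts elevated heart rate, not slowed heart rate)
(B) vestibular collapse — weight loss ✓; slowed heart rate ✓; blurred vision ✗; nausea ✗; headache ✗; reduced appetite ✓
(C) Holloway disorder — weight loss ✗; slowed heart rate ✓; blurred vision ✓; nausea ✓; headache ✓; reduced appetite ✓
(D) chronic mirocytosis — weight loss ✓; slowed heart rate ✗; blurred vision ✗; nausea ✓; headache ✓; reduced appetite ✓
(E) paraline deficiency — accounts for every observation (reduced appetite via headache → reduced appetite)
(F) Kale-Webb syndrome — weight loss ✗; slowed heart rate ✓; blurred vision ✓; nausea ✓; headache ✗; reduced appetite ✓
Only (E) is consistent with every observation.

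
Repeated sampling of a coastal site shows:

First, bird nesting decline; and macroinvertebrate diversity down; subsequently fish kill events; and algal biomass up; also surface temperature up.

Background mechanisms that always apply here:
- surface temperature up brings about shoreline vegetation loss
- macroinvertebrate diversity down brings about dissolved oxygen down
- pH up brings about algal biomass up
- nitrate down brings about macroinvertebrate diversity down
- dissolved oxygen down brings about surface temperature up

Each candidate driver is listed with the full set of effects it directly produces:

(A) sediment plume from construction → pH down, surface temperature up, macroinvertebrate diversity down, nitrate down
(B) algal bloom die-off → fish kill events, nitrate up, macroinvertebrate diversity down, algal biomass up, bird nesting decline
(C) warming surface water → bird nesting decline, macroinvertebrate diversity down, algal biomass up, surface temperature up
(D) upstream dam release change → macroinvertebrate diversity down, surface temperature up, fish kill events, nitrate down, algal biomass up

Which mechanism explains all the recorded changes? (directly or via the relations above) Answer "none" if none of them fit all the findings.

B

Checking each candidate against the observations:
(A) sediment plume from construction — bird nesting decline NO; macroinvertebrate diversity down yes; fish kill events NO; algal biomass up NO; surface temperature up yes
(B) algal bloom die-off — accounts for every observation (surface temperature up through macroinvertebrate diversity down → dissolved oxygen down → surface temperature up)
(C) warming surface water — bird nesting decline yes; macroinvertebrate diversity down yes; fish kill events NO; algal biomass up yes; surface temperature up yes
(D) upstream dam release change — bird nesting decline NO; macroinvertebrate diversity down yes; fish kill events yes; algal biomass up yes; surface temperature up yes
Only (B) is consistent with every observation.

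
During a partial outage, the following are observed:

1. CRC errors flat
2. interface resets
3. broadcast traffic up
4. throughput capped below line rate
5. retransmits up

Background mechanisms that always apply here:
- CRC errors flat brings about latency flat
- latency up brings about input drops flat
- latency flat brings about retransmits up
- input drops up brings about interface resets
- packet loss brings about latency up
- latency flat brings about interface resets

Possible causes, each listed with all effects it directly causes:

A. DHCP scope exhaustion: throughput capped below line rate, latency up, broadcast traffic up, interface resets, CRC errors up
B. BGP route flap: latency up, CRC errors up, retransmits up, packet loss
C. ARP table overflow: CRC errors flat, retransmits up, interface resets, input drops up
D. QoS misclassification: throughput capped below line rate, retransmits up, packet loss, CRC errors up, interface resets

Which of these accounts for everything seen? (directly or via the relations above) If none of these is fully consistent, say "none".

Testing each hypothesis:
(A) DHCP scope exhaustion — CRC errors flat ✗; interface resets ✓; broadcast traffic up ✓; throughput capped below line rate ✓; retransmits up ✗
(B) BGP route flap — CRC errors flat ✗; interface resets ✗; broadcast traffic up ✗; throughput capped below line rate ✗; retransmits up ✓
(C) ARP table overflow — CRC errors flat ✓; interface resets ✓; broadcast traffic up ✗; throughput capped below line rate ✗; retransmits up ✓
(D) QoS misclassification — CRC errors flat ✗; interface resets ✓; broadcast traffic up ✗; throughput capped below line rate ✓; retransmits up ✓
None of the listed candidates fits everything.

none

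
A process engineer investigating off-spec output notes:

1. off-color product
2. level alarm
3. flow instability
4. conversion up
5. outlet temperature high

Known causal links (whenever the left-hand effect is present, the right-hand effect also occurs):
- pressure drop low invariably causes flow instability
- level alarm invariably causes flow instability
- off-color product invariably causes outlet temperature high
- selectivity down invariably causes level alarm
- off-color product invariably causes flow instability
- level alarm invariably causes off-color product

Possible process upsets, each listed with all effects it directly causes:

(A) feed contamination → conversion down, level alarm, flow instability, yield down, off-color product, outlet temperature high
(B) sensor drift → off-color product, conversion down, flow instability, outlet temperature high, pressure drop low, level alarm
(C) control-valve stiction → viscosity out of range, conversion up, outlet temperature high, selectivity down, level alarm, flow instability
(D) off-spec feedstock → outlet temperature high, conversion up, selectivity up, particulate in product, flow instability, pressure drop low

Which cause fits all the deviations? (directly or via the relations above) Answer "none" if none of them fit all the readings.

Checking each candidate against the observations:
(A) feed contamination — fails on conversion up (predicts conversion down, not conversion up)
(B) sensor drift — off-color product +; level alarm +; flow instability +; conversion up -; outlet temperature high +
(C) control-valve stiction — off-color product + (through level alarm → off-color product); level alarm +; flow instability +; conversion up +; outlet temperature high +
(D) off-spec feedstock — does not account for off-color product, level alarm
(C) is the only candidate with no mismatches.

C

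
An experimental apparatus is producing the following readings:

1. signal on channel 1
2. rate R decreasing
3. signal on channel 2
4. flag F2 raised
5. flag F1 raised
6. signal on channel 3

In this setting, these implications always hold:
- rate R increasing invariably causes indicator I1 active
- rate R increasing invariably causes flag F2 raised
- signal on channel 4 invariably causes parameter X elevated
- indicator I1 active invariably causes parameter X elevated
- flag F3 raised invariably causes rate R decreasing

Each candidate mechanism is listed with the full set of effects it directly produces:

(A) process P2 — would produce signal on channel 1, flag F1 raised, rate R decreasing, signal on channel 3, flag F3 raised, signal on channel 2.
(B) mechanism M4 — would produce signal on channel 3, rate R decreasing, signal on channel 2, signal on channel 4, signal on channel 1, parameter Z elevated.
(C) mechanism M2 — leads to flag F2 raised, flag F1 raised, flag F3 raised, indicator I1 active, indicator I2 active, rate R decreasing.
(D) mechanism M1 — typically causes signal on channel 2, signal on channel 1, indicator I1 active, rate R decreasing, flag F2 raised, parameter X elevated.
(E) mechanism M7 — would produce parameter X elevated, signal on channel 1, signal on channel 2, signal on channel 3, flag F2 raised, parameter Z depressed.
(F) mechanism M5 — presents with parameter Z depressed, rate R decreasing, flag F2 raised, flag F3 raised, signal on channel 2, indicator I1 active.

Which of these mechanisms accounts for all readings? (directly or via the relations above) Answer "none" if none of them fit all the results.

Testing each hypothesis:
(A) process P2 — does not account for flag F2 raised
(B) mechanism M4 — does not account for flag F2 raised, flag F1 raised
(C) mechanism M2 — does not account for signal on channel 1, signal on channel 2, signal on channel 3
(D) mechanism M1 — does not account for flag F1 raised, signal on channel 3
(E) mechanism M7 — does not account for rate R decreasing, flag F1 raised
(F) mechanism M5 — does not account for signal on channel 1, flag F1 raised, signal on channel 3
None of the listed candidates fits everything.

none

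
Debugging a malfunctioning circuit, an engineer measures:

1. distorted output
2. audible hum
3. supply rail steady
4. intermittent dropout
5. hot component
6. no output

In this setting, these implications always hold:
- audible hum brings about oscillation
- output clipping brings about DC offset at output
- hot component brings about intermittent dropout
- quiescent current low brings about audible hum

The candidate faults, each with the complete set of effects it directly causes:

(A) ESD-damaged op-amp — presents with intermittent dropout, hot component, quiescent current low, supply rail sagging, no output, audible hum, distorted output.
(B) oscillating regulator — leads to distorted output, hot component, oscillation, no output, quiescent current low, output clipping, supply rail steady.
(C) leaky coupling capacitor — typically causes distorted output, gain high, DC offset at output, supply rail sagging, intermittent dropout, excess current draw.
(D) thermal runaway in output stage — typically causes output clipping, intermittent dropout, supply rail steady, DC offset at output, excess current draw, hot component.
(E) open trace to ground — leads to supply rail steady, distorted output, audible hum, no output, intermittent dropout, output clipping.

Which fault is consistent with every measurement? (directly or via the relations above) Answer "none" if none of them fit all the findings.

B

Testing each hypothesis:
(A) ESD-damaged op-amp — distorted output yes; audible hum yes; supply rail steady NO; intermittent dropout yes; hot component yes; no output yes
(B) oscillating regulator — accounts for every observation (audible hum by quiescent current low → audible hum)
(C) leaky coupling capacitor — distorted output yes; audible hum NO; supply rail steady NO; intermittent dropout yes; hot component NO; no output NO
(D) thermal runaway in output stage — distorted output NO; audible hum NO; supply rail steady yes; intermittent dropout yes; hot component yes; no output NO
(E) open trace to ground — distorted output yes; audible hum yes; supply rail steady yes; intermittent dropout yes; hot component NO; no output yes
Only (B) is consistent with every observation.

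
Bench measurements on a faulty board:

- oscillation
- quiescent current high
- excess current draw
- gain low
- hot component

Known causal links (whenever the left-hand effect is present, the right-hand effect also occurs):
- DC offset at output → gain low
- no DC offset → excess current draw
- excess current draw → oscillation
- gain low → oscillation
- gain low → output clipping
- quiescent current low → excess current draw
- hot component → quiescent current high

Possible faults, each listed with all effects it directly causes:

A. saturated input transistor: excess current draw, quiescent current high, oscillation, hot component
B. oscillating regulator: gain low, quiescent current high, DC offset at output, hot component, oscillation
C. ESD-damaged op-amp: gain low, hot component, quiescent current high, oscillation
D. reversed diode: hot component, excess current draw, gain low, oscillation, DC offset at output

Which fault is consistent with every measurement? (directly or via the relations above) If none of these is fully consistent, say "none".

D

Testing each hypothesis:
(A) saturated input transistor — does not account for gain low
(B) oscillating regulator — does not account for excess current draw
(C) ESD-damaged op-amp — oscillation match; quiescent current high match; excess current draw miss; gain low match; hot component match
(D) reversed diode — accounts for every observation (quiescent current high via hot component → quiescent current high)
(D) alone accounts for all the evidence.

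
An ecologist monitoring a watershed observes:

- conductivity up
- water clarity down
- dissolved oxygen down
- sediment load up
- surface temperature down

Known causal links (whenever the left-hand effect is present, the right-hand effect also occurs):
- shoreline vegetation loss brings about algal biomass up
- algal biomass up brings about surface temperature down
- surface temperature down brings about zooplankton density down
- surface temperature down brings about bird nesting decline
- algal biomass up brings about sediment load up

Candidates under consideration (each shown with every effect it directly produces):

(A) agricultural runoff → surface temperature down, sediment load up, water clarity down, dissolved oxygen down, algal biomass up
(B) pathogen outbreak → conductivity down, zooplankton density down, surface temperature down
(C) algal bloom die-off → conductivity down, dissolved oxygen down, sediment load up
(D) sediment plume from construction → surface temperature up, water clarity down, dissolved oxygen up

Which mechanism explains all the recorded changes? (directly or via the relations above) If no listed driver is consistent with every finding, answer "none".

none

Checking each candidate against the observations:
(A) agricultural runoff — does not account for conductivity up
(B) pathogen outbreak — conductivity up miss; water clarity down miss; dissolved oxygen down miss; sediment load up miss; surface temperature down match
(C) algal bloom die-off — conductivity up miss; water clarity down miss; dissolved oxygen down match; sediment load up match; surface temperature down miss
(D) sediment plume from construction — conductivity up miss; water clarity down match; dissolved oxygen down miss; sediment load up miss; surface temperature down miss
None of the listed candidates fits everything.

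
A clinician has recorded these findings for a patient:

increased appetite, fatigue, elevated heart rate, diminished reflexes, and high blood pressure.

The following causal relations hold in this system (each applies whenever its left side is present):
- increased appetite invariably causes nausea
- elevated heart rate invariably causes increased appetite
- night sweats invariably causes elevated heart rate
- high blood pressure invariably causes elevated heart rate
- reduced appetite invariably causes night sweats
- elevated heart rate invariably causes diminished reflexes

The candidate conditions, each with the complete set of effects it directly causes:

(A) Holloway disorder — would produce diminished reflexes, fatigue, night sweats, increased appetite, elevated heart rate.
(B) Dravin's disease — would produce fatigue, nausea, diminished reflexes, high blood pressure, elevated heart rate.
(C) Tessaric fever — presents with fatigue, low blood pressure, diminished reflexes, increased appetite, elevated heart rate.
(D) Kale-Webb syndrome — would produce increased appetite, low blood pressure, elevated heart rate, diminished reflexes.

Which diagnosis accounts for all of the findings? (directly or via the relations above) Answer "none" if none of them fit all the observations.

B

Testing each hypothesis:
(A) Holloway disorder — does not account for high blood pressure
(B) Dravin's disease — accounts for every observation (increased appetite by elevated heart rate → increased appetite)
(C) Tessaric fever — fails on high blood pressure (predicts low blood pressure, not high blood pressure)
(D) Kale-Webb syndrome — fails on fatigue, high blood pressure (predicts low blood pressure, not high blood pressure)
(B) is the only candidate with no mismatches.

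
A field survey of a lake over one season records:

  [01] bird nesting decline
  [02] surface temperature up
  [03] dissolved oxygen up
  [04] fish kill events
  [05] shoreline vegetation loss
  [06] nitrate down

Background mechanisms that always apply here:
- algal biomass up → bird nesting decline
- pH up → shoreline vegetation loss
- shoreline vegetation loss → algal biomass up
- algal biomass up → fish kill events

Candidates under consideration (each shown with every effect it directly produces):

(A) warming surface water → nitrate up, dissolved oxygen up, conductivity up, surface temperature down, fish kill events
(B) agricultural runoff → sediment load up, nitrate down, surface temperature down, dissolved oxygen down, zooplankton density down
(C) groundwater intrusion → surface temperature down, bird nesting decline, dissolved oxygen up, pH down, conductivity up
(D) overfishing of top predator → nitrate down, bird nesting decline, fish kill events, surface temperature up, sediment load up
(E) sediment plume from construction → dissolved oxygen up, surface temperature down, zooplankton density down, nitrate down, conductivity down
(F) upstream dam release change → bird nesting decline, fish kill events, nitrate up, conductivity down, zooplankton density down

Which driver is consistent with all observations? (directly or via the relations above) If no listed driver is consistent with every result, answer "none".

none

For each candidate, compare predicted effects to what was observed:
(A) warming surface water — bird nesting decline -; surface temperature up -; dissolved oxygen up +; fish kill events +; shoreline vegetation loss -; nitrate down -
(B) agricultural runoff — fails on bird nesting decline, surface temperature up, dissolved oxygen up, fish kill events, shoreline vegetation loss (predicts surface temperature down, not surface temperature up; predicts dissolved oxygen down, not dissolved oxygen up)
(C) groundwater intrusion — fails on surface temperature up, fish kill events, shoreline vegetation loss, nitrate down (predicts surface temperature down, not surface temperature up)
(D) overfishing of top predator — bird nesting decline +; surface temperature up +; dissolved oxygen up -; fish kill events +; shoreline vegetation loss -; nitrate down +
(E) sediment plume from construction — fails on bird nesting decline, surface temperature up, fish kill events, shoreline vegetation loss (predicts surface temperature down, not surface temperature up)
(F) upstream dam release change — fails on surface temperature up, dissolved oxygen up, shoreline vegetation loss, nitrate down (predicts nitrate up, not nitrate down)
Every candidate fails on at least one observation.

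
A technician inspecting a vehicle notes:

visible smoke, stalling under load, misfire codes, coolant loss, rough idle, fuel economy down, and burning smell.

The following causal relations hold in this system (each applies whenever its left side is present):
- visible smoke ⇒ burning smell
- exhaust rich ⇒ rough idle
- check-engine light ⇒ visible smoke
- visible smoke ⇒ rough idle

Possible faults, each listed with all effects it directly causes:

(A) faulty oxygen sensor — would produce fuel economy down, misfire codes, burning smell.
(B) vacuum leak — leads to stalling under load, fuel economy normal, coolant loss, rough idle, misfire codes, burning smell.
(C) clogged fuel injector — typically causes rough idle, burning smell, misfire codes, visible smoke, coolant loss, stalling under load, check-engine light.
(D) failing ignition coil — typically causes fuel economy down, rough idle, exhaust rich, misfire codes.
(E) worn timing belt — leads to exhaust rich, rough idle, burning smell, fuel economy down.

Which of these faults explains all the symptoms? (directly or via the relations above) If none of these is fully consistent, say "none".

none

Per-candidate check:
(A) faulty oxygen sensor — does not account for visible smoke, stalling under load, coolant loss, rough idle
(B) vacuum leak — visible smoke ✗; stalling under load ✓; misfire codes ✓; coolant loss ✓; rough idle ✓; fuel economy down ✗; burning smell ✓
(C) clogged fuel injector — does not account for fuel economy down
(D) failing ignition coil — visible smoke ✗; stalling under load ✗; misfire codes ✓; coolant loss ✗; rough idle ✓; fuel economy down ✓; burning smell ✗
(E) worn timing belt — visible smoke ✗; stalling under load ✗; misfire codes ✗; coolant loss ✗; rough idle ✓; fuel economy down ✓; burning smell ✓
None of the listed candidates fits everything.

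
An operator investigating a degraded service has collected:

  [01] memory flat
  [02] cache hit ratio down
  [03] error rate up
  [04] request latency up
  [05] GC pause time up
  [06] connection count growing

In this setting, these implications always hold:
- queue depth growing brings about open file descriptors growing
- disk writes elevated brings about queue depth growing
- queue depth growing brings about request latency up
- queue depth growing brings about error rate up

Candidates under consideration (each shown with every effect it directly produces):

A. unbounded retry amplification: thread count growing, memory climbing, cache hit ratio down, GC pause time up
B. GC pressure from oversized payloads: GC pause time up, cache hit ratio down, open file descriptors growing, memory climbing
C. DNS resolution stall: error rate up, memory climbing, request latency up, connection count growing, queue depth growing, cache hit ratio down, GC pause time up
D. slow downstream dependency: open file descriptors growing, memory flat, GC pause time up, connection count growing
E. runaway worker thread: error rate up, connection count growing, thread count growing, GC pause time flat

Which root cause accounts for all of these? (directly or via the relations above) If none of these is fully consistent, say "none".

For each candidate, compare predicted effects to what was observed:
(A) unbounded retry amplification — fails on memory flat, error rate up, request latency up, connection count growing (predicts memory climbing, not memory flat)
(B) GC pressure from oversized payloads — memory flat -; cache hit ratio down +; error rate up -; request latency up -; GC pause time up +; connection count growing -
(C) DNS resolution stall — fails on memory flat (predicts memory climbing, not memory flat)
(D) slow downstream dependency — memory flat +; cache hit ratio down -; error rate up -; request latency up -; GC pause time up +; connection count growing +
(E) runaway worker thread — memory flat -; cache hit ratio down -; error rate up +; request latency up -; GC pause time up -; connection count growing +
Every candidate fails on at least one observation.

none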